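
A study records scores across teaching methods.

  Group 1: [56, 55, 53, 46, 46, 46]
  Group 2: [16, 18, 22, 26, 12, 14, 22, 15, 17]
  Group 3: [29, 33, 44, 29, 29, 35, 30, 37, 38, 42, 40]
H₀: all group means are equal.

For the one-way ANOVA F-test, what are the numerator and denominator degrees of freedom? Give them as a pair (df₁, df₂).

degrees of freedom = [2, 23]

k = 3 groups, N = 26 total
df = (k−1, N−k) = (3−1, 26−3) = (2, 23)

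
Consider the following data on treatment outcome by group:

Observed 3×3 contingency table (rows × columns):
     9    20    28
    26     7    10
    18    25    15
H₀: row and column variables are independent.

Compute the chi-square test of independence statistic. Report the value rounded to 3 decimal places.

test statistic = 26.784

Row totals [57, 43, 58], col totals [53, 52, 53], n=158
χ² = (9−19.12)²/19.12 + (20−18.76)²/18.76 + (28−19.12)²/19.12 + (26−14.42)²/14.42 + (7−14.15)²/14.15 + (10−14.42)²/14.42 + (18−19.46)²/19.46 + (25−19.09)²/19.09 + (15−19.46)²/19.46 = 26.7840
df = 4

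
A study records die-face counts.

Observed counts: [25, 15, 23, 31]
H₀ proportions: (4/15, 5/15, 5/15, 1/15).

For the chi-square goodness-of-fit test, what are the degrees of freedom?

df = k − 1 = 4 − 1 = 3

degrees of freedom = 3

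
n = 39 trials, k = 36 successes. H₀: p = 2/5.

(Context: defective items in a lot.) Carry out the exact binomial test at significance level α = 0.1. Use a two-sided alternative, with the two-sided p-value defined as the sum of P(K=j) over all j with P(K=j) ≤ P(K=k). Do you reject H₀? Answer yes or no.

Exact binomial: n=39, k=36, p₀=2/5=0.4000
P(X=j) = C(n,j)·p₀^j·(1−p₀)^(n−j); p = Σ P(X=j) over j with P(X=j) ≤ P(X=36)
p-value (two-sided) = 0.00000
At α=0.1: p < α → reject H₀

reject H₀: yes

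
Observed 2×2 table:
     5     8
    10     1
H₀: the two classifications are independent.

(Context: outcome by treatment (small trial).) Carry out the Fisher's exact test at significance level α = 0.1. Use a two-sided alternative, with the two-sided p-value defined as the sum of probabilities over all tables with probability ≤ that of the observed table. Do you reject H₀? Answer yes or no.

Margins: r₁=13, r₂=11, c₁=15, c₂=9, n=24
p_obs = C(13,5)·C(11,10)/C(24,15); sum pmf over tables with pmf ≤ p_obs
p-value (two-sided) = 0.01306
At α=0.1: p < α → reject H₀

reject H₀: yes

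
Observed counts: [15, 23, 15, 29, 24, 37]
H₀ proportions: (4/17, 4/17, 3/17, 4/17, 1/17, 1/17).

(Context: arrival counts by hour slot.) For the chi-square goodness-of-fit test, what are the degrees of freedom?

df = k − 1 = 6 − 1 = 5

degrees of freedom = 5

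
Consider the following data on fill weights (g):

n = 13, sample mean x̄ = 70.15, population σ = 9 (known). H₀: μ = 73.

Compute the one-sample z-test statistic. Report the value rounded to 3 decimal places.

test statistic = -1.142

SE = σ/√n = 9/√13 = 2.4962
z = (x̄−μ₀)/SE = (70.15−73)/2.4962 = -1.1418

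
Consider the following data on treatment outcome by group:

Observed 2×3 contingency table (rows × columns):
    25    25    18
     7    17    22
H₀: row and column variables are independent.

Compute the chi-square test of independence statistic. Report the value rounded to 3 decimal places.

Row totals [68, 46], col totals [32, 42, 40], n=114
χ² = (25−19.09)²/19.09 + (25−25.05)²/25.05 + (18−23.86)²/23.86 + (7−12.91)²/12.91 + (17−16.95)²/16.95 + (22−16.14)²/16.14 = 8.1050
df = 2

test statistic = 8.105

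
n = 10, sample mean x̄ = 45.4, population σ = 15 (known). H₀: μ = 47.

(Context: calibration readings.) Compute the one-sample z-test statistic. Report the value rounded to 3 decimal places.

SE = σ/√n = 15/√10 = 4.7434
z = (x̄−μ₀)/SE = (45.4−47)/4.7434 = -0.3373

test statistic = -0.337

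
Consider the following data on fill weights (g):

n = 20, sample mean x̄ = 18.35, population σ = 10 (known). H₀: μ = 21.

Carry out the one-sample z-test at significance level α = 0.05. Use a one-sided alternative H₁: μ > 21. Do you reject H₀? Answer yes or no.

SE = σ/√n = 10/√20 = 2.2361
z = (x̄−μ₀)/SE = (18.35−21)/2.2361 = -1.1851
p-value (one-sided, H₁ greater) = 0.88201
At α=0.05: p ≥ α → fail to reject H₀

reject H₀: no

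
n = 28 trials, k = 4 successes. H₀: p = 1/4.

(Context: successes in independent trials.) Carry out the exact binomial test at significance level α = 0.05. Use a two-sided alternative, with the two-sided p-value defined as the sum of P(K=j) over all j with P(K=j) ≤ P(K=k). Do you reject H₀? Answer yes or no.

Exact binomial: n=28, k=4, p₀=1/4=0.2500
P(X=j) = C(n,j)·p₀^j·(1−p₀)^(n−j); p = Σ P(X=j) over j with P(X=j) ≤ P(X=4)
p-value (two-sided) = 0.27384
At α=0.05: p ≥ α → fail to reject H₀

reject H₀: no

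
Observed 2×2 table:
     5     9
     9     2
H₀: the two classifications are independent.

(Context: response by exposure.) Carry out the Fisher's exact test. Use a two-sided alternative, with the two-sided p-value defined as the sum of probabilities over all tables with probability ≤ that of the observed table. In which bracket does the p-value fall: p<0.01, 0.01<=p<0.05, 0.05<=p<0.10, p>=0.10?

Margins: r₁=14, r₂=11, c₁=14, c₂=11, n=25
p_obs = C(14,5)·C(11,9)/C(25,14); sum pmf over tables with pmf ≤ p_obs
p-value (two-sided) = 0.04189
→ bracket: 0.01<=p<0.05

p-value bracket: 0.01<=p<0.05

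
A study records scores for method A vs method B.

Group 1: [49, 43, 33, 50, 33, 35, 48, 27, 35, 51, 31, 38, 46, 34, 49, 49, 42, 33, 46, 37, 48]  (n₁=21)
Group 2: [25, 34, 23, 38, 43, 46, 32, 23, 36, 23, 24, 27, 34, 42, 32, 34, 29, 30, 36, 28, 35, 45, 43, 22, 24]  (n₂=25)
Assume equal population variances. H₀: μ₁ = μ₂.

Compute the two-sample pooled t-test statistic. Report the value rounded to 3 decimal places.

test statistic = 3.785

x̄₁=40.810, s₁=7.613, n₁=21
x̄₂=32.320, s₂=7.548, n₂=25
s_p² = [20·7.613² + 24·7.548²]/44 = 57.4245
SE = √(s_p²·(1/21+1/25)) = 2.2431
t = (40.810−32.320)/2.2431 = 3.7847
df = 44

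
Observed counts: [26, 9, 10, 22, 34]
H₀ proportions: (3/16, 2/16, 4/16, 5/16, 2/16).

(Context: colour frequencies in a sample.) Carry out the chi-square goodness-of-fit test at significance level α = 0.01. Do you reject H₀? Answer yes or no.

reject H₀: yes

n = 101; E_i = n·p_i = [18.94, 12.62, 25.25, 31.56, 12.62]
χ² = (26−18.94)²/18.94 + (9−12.62)²/12.62 + (10−25.25)²/25.25 + (22−31.56)²/31.56 + (34−12.62)²/12.62 = 51.9716
df = 4
p-value (upper-tail) = 0.00000
At α=0.01: p < α → reject H₀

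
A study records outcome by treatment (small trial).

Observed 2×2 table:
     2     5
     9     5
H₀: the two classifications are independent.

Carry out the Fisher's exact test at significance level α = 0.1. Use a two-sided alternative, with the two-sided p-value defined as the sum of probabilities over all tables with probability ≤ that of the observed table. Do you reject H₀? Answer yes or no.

reject H₀: no

Margins: r₁=7, r₂=14, c₁=11, c₂=10, n=21
p_obs = C(7,2)·C(14,9)/C(21,11); sum pmf over tables with pmf ≤ p_obs
p-value (two-sided) = 0.18266
At α=0.1: p ≥ α → fail to reject H₀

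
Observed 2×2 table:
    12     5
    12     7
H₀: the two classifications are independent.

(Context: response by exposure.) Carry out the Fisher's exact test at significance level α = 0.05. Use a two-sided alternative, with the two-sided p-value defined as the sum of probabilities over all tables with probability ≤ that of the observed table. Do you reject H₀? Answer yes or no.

Margins: r₁=17, r₂=19, c₁=24, c₂=12, n=36
p_obs = C(17,12)·C(19,12)/C(36,24); sum pmf over tables with pmf ≤ p_obs
p-value (two-sided) = 0.73173
At α=0.05: p ≥ α → fail to reject H₀

reject H₀: no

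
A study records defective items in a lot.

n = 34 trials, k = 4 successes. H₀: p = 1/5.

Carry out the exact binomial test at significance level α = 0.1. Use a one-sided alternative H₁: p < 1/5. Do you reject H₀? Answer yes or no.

Exact binomial: n=34, k=4, p₀=1/5=0.2000
P(X≤4) from Σ C(n,i)·p₀^i·(1−p₀)^(n−i)
p-value (one-sided, H₁ less) = 0.16186
At α=0.1: p ≥ α → fail to reject H₀

reject H₀: no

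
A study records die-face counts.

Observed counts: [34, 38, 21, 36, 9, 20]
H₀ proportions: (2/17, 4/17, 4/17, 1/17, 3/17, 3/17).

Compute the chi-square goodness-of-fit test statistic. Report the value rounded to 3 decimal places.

test statistic = 111.588

n = 158; E_i = n·p_i = [18.59, 37.18, 37.18, 9.29, 27.88, 27.88]
χ² = (34−18.59)²/18.59 + (38−37.18)²/37.18 + (21−37.18)²/37.18 + (36−9.29)²/9.29 + (9−27.88)²/27.88 + (20−27.88)²/27.88 = 111.5881
df = 5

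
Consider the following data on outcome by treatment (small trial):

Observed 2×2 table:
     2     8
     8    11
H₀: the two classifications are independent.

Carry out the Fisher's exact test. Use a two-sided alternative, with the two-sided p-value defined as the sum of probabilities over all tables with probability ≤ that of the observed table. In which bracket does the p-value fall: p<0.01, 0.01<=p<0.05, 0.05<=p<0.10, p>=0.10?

p-value bracket: p>=0.10

Margins: r₁=10, r₂=19, c₁=10, c₂=19, n=29
p_obs = C(10,2)·C(19,8)/C(29,10); sum pmf over tables with pmf ≤ p_obs
p-value (two-sided) = 0.41367
→ bracket: p>=0.10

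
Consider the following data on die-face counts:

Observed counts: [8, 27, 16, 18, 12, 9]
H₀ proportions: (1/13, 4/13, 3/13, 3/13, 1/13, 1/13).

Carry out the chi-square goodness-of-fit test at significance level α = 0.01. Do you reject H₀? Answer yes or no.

reject H₀: no

n = 90; E_i = n·p_i = [6.92, 27.69, 20.77, 20.77, 6.92, 6.92]
χ² = (8−6.92)²/6.92 + (27−27.69)²/27.69 + (16−20.77)²/20.77 + (18−20.77)²/20.77 + (12−6.92)²/6.92 + (9−6.92)²/6.92 = 5.9954
df = 5
p-value (upper-tail) = 0.30667
At α=0.01: p ≥ α → fail to reject H₀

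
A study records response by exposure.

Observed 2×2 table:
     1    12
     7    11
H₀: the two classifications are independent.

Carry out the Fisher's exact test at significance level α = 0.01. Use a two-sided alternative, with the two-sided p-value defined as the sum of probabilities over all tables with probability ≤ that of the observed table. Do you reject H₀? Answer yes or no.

reject H₀: no

Margins: r₁=13, r₂=18, c₁=8, c₂=23, n=31
p_obs = C(13,1)·C(18,7)/C(31,8); sum pmf over tables with pmf ≤ p_obs
p-value (two-sided) = 0.09535
At α=0.01: p ≥ α → fail to reject H₀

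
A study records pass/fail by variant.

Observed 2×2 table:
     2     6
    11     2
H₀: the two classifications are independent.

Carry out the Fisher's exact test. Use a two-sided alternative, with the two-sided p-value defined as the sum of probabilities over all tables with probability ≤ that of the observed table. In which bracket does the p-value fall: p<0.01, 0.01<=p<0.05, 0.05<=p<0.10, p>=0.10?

Margins: r₁=8, r₂=13, c₁=13, c₂=8, n=21
p_obs = C(8,2)·C(13,11)/C(21,13); sum pmf over tables with pmf ≤ p_obs
p-value (two-sided) = 0.01757
→ bracket: 0.01<=p<0.05

p-value bracket: 0.01<=p<0.05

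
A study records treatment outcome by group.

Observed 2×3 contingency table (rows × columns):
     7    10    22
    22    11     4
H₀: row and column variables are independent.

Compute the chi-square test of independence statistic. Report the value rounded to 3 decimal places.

test statistic = 20.229

Row totals [39, 37], col totals [29, 21, 26], n=76
χ² = (7−14.88)²/14.88 + (10−10.78)²/10.78 + (22−13.34)²/13.34 + (22−14.12)²/14.12 + (11−10.22)²/10.22 + (4−12.66)²/12.66 = 20.2292
df = 2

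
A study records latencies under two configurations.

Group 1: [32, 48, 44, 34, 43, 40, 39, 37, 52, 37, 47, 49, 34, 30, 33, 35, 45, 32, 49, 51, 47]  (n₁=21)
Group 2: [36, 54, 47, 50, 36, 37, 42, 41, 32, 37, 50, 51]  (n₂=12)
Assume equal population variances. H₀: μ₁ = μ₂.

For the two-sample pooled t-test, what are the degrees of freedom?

degrees of freedom = 31

df = n₁ + n₂ − 2 = 21 + 12 − 2 = 31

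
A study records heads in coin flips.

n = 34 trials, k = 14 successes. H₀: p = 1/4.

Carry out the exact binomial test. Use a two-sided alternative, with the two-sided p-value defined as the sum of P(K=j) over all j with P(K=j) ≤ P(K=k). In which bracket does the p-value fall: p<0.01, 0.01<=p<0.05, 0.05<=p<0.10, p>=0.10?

p-value bracket: 0.01<=p<0.05

Exact binomial: n=34, k=14, p₀=1/4=0.2500
P(X=j) = C(n,j)·p₀^j·(1−p₀)^(n−j); p = Σ P(X=j) over j with P(X=j) ≤ P(X=14)
p-value (two-sided) = 0.04485
→ bracket: 0.01<=p<0.05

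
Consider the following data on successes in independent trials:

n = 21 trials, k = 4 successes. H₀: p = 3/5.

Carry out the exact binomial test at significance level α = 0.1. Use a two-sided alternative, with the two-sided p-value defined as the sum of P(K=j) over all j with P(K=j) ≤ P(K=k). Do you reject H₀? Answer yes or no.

Exact binomial: n=21, k=4, p₀=3/5=0.6000
P(X=j) = C(n,j)·p₀^j·(1−p₀)^(n−j); p = Σ P(X=j) over j with P(X=j) ≤ P(X=4)
p-value (two-sided) = 0.00018
At α=0.1: p < α → reject H₀

reject H₀: yes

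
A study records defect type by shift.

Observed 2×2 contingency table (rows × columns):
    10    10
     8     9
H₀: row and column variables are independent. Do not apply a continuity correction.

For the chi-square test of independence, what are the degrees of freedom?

df = (r−1)(c−1) = (2−1)·(2−1) = 1

degrees of freedom = 1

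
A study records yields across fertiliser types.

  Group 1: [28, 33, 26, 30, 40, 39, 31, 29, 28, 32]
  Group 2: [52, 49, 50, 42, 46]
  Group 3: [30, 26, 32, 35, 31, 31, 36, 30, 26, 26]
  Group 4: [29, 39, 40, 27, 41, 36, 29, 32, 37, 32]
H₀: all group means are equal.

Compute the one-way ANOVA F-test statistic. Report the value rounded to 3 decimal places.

test statistic = 19.743

Group means [31.60, 47.80, 30.30, 34.20], grand mean 34.286
SSB = Σnᵢ(x̄ᵢ−x̄)² = 1144.243; SSW = ΣΣ(x−x̄ᵢ)² = 598.900
MSB = 1144.243/3 = 381.4143; MSW = 598.900/31 = 19.3194
F = MSB/MSW = 19.7426
df = (3, 31)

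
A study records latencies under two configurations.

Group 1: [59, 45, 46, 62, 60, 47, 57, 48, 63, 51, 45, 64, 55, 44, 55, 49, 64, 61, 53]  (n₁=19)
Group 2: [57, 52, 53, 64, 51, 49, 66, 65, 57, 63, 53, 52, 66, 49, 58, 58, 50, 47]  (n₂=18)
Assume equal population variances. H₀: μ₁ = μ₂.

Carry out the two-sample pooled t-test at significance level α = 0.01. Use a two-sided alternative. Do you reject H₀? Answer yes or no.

x̄₁=54.105, s₁=7.117, n₁=19
x̄₂=56.111, s₂=6.388, n₂=18
s_p² = [18·7.117² + 17·6.388²]/35 = 45.8734
SE = √(s_p²·(1/19+1/18)) = 2.2278
t = (54.105−56.111)/2.2278 = -0.9004
df = 35
p-value (two-sided) = 0.37407
At α=0.01: p ≥ α → fail to reject H₀

reject H₀: no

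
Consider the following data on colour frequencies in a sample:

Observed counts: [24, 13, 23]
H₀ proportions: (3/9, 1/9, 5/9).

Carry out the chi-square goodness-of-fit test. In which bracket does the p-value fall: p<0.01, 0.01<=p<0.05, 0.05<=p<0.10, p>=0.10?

n = 60; E_i = n·p_i = [20.00, 6.67, 33.33]
χ² = (24−20.00)²/20.00 + (13−6.67)²/6.67 + (23−33.33)²/33.33 = 10.0200
df = 2
p-value (upper-tail) = 0.00667
→ bracket: p<0.01

p-value bracket: p<0.01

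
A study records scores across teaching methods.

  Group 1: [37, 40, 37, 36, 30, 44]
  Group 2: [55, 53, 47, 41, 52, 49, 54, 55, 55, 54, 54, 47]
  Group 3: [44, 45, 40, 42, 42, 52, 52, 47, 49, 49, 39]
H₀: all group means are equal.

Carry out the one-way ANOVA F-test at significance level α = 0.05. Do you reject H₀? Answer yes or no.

Group means [37.33, 51.33, 45.55], grand mean 46.241
SSB = Σnᵢ(x̄ᵢ−x̄)² = 792.583; SSW = ΣΣ(x−x̄ᵢ)² = 532.727
MSB = 792.583/2 = 396.2915; MSW = 532.727/26 = 20.4895
F = MSB/MSW = 19.3412
df = (2, 26)
p-value (upper-tail) = 0.00001
At α=0.05: p < α → reject H₀

reject H₀: yes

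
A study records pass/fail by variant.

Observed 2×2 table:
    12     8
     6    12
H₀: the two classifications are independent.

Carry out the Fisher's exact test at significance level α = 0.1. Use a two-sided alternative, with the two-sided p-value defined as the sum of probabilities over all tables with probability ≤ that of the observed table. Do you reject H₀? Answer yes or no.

Margins: r₁=20, r₂=18, c₁=18, c₂=20, n=38
p_obs = C(20,12)·C(18,6)/C(38,18); sum pmf over tables with pmf ≤ p_obs
p-value (two-sided) = 0.11921
At α=0.1: p ≥ α → fail to reject H₀

reject H₀: no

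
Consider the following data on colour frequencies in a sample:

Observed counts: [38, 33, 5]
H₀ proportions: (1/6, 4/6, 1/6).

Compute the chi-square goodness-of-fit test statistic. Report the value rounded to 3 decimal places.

test statistic = 61.467

n = 76; E_i = n·p_i = [12.67, 50.67, 12.67]
χ² = (38−12.67)²/12.67 + (33−50.67)²/50.67 + (5−12.67)²/12.67 = 61.4671
df = 2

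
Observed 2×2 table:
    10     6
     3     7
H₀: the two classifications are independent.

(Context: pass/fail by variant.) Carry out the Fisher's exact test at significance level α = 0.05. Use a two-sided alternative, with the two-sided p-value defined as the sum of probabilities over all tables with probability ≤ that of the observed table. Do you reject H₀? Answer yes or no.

reject H₀: no

Margins: r₁=16, r₂=10, c₁=13, c₂=13, n=26
p_obs = C(16,10)·C(10,3)/C(26,13); sum pmf over tables with pmf ≤ p_obs
p-value (two-sided) = 0.22619
At α=0.05: p ≥ α → fail to reject H₀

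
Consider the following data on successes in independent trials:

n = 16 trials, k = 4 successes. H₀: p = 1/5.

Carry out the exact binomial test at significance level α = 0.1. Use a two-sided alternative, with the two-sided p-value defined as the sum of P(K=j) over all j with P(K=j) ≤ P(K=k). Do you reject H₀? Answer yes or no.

Exact binomial: n=16, k=4, p₀=1/5=0.2000
P(X=j) = C(n,j)·p₀^j·(1−p₀)^(n−j); p = Σ P(X=j) over j with P(X=j) ≤ P(X=4)
p-value (two-sided) = 0.54260
At α=0.1: p ≥ α → fail to reject H₀

reject H₀: no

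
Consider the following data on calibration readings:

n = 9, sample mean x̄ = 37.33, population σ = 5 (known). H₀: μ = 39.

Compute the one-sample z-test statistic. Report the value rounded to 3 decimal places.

SE = σ/√n = 5/√9 = 1.6667
z = (x̄−μ₀)/SE = (37.33−39)/1.6667 = -1.0020

test statistic = -1.002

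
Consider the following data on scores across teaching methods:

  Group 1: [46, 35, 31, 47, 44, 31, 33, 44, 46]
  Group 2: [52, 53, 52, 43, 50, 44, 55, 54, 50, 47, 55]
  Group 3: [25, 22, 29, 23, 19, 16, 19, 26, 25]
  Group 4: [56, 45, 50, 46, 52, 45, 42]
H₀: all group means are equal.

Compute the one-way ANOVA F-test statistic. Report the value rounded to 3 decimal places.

test statistic = 55.338

Group means [39.67, 50.45, 22.67, 48.00], grand mean 40.333
SSB = Σnᵢ(x̄ᵢ−x̄)² = 4351.273; SSW = ΣΣ(x−x̄ᵢ)² = 838.727
MSB = 4351.273/3 = 1450.4242; MSW = 838.727/32 = 26.2102
F = MSB/MSW = 55.3381
df = (3, 32)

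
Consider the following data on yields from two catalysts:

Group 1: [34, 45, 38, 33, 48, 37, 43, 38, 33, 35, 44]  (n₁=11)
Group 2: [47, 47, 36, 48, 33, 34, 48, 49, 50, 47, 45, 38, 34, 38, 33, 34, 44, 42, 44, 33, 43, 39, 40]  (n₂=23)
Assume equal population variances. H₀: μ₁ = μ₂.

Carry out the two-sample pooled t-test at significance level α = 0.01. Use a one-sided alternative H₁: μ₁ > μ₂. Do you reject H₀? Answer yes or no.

reject H₀: no

x̄₁=38.909, s₁=5.262, n₁=11
x̄₂=41.130, s₂=5.941, n₂=23
s_p² = [10·5.262² + 22·5.941²]/32 = 32.9224
SE = √(s_p²·(1/11+1/23)) = 2.1034
t = (38.909−41.130)/2.1034 = -1.0561
df = 32
p-value (one-sided, H₁ greater) = 0.85058
At α=0.01: p ≥ α → fail to reject H₀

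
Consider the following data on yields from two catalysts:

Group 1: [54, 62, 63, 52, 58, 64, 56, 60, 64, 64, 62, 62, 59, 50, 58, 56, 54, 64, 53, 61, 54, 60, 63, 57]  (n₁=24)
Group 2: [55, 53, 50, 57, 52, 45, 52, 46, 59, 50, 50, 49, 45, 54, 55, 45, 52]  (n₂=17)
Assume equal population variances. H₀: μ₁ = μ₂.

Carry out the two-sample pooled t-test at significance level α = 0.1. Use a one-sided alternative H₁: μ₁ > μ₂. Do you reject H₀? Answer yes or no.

x̄₁=58.750, s₁=4.316, n₁=24
x̄₂=51.118, s₂=4.241, n₂=17
s_p² = [23·4.316² + 16·4.241²]/39 = 18.3658
SE = √(s_p²·(1/24+1/17)) = 1.3585
t = (58.750−51.118)/1.3585 = 5.6181
df = 39
p-value (one-sided, H₁ greater) = 0.00000
At α=0.1: p < α → reject H₀

reject H₀: yes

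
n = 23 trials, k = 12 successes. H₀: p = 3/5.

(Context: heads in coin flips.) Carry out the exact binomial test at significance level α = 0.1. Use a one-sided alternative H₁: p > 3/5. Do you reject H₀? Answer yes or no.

Exact binomial: n=23, k=12, p₀=3/5=0.6000
P(X≥12) from Σ C(n,i)·p₀^i·(1−p₀)^(n−i)
p-value (one-sided, H₁ greater) = 0.83636
At α=0.1: p ≥ α → fail to reject H₀

reject H₀: no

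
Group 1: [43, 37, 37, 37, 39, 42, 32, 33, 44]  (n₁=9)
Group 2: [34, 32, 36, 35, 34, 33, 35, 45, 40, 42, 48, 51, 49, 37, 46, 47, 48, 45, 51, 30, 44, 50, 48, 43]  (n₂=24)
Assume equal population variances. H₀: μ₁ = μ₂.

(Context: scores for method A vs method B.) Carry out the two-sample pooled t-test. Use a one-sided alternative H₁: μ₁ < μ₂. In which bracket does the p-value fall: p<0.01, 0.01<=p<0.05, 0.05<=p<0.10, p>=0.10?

x̄₁=38.222, s₁=4.206, n₁=9
x̄₂=41.792, s₂=6.795, n₂=24
s_p² = [8·4.206² + 23·6.795²]/31 = 38.8230
SE = √(s_p²·(1/9+1/24)) = 2.4354
t = (38.222−41.792)/2.4354 = -1.4656
df = 31
p-value (one-sided, H₁ less) = 0.07641
→ bracket: 0.05<=p<0.10

p-value bracket: 0.05<=p<0.10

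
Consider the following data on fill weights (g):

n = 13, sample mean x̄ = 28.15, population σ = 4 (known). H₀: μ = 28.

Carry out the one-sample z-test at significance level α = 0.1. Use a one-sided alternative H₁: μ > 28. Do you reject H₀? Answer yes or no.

SE = σ/√n = 4/√13 = 1.1094
z = (x̄−μ₀)/SE = (28.15−28)/1.1094 = 0.1352
p-value (one-sided, H₁ greater) = 0.44622
At α=0.1: p ≥ α → fail to reject H₀

reject H₀: no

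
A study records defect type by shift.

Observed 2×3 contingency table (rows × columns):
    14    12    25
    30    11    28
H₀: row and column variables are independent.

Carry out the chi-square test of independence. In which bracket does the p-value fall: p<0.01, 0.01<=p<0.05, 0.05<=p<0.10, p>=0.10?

p-value bracket: p>=0.10

Row totals [51, 69], col totals [44, 23, 53], n=120
χ² = (14−18.70)²/18.70 + (12−9.78)²/9.78 + (25−22.52)²/22.52 + (30−25.30)²/25.30 + (11−13.22)²/13.22 + (28−30.48)²/30.48 = 3.4082
df = 2
p-value (upper-tail) = 0.18194
→ bracket: p>=0.10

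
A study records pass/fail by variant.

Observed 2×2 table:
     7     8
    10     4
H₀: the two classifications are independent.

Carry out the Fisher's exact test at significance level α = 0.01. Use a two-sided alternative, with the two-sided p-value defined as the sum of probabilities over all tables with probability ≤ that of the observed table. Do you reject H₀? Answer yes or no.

reject H₀: no

Margins: r₁=15, r₂=14, c₁=17, c₂=12, n=29
p_obs = C(15,7)·C(14,10)/C(29,17); sum pmf over tables with pmf ≤ p_obs
p-value (two-sided) = 0.26354
At α=0.01: p ≥ α → fail to reject H₀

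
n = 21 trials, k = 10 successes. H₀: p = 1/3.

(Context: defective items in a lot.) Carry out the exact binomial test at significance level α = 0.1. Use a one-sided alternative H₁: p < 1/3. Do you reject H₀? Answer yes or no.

Exact binomial: n=21, k=10, p₀=1/3=0.3333
P(X≤10) from Σ C(n,i)·p₀^i·(1−p₀)^(n−i)
p-value (one-sided, H₁ less) = 0.94428
At α=0.1: p ≥ α → fail to reject H₀

reject H₀: no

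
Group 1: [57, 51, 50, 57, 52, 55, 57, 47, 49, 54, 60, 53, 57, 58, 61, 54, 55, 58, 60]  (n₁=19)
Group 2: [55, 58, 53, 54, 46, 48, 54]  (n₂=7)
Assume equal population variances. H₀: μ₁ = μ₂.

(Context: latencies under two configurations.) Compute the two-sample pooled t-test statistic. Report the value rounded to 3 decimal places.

test statistic = 1.381

x̄₁=55.000, s₁=3.916, n₁=19
x̄₂=52.571, s₂=4.158, n₂=7
s_p² = [18·3.916² + 6·4.158²]/24 = 15.8214
SE = √(s_p²·(1/19+1/7)) = 1.7587
t = (55.000−52.571)/1.7587 = 1.3809
df = 24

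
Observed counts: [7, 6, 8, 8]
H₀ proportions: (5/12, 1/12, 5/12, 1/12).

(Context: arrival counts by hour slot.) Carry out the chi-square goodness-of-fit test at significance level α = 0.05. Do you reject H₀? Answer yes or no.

reject H₀: yes

n = 29; E_i = n·p_i = [12.08, 2.42, 12.08, 2.42]
χ² = (7−12.08)²/12.08 + (6−2.42)²/2.42 + (8−12.08)²/12.08 + (8−2.42)²/2.42 = 21.7310
df = 3
p-value (upper-tail) = 0.00007
At α=0.05: p < α → reject H₀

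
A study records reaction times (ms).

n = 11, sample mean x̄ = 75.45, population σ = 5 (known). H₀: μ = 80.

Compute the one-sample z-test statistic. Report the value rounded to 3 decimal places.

SE = σ/√n = 5/√11 = 1.5076
z = (x̄−μ₀)/SE = (75.45−80)/1.5076 = -3.0181

test statistic = -3.018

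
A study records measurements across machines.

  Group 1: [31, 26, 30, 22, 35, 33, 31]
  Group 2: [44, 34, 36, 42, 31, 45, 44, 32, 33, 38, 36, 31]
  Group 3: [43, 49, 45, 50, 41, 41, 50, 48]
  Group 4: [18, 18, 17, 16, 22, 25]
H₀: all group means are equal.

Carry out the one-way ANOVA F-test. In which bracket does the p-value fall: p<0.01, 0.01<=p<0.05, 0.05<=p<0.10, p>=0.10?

p-value bracket: p<0.01

Group means [29.71, 37.17, 45.88, 19.33], grand mean 34.455
SSB = Σnᵢ(x̄ᵢ−x̄)² = 2660.878; SSW = ΣΣ(x−x̄ᵢ)² = 591.304
MSB = 2660.878/3 = 886.9594; MSW = 591.304/29 = 20.3898
F = MSB/MSW = 43.5002
df = (3, 29)
p-value (upper-tail) = 0.00000
→ bracket: p<0.01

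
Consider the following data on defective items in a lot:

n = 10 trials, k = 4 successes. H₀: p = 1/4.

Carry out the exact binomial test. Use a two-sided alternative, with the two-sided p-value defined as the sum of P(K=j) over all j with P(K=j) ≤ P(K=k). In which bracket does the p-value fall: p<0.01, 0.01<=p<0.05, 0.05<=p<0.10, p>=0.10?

Exact binomial: n=10, k=4, p₀=1/4=0.2500
P(X=j) = C(n,j)·p₀^j·(1−p₀)^(n−j); p = Σ P(X=j) over j with P(X=j) ≤ P(X=4)
p-value (two-sided) = 0.28044
→ bracket: p>=0.10

p-value bracket: p>=0.10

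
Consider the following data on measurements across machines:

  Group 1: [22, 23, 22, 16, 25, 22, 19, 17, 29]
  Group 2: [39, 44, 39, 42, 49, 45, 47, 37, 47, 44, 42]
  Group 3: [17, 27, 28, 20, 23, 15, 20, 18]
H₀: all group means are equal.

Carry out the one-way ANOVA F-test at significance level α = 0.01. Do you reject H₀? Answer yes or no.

Group means [21.67, 43.18, 21.00], grand mean 29.929
SSB = Σnᵢ(x̄ᵢ−x̄)² = 3184.221; SSW = ΣΣ(x−x̄ᵢ)² = 423.636
MSB = 3184.221/2 = 1592.1104; MSW = 423.636/25 = 16.9455
F = MSB/MSW = 93.9550
df = (2, 25)
p-value (upper-tail) = 0.00000
At α=0.01: p < α → reject H₀

reject H₀: yes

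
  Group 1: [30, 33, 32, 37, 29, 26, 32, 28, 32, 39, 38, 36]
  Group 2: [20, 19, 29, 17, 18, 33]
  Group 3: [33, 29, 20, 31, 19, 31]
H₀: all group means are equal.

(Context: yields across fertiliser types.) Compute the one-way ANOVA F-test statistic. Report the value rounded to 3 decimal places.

Group means [32.67, 22.67, 27.17], grand mean 28.792
SSB = Σnᵢ(x̄ᵢ−x̄)² = 421.125; SSW = ΣΣ(x−x̄ᵢ)² = 592.833
MSB = 421.125/2 = 210.5625; MSW = 592.833/21 = 28.2302
F = MSB/MSW = 7.4588
df = (2, 21)

test statistic = 7.459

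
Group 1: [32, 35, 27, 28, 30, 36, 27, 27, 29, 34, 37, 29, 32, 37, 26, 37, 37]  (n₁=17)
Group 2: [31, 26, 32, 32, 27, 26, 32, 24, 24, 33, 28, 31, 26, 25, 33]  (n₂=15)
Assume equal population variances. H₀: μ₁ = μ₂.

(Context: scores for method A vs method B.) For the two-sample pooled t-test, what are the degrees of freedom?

degrees of freedom = 30

df = n₁ + n₂ − 2 = 17 + 15 − 2 = 30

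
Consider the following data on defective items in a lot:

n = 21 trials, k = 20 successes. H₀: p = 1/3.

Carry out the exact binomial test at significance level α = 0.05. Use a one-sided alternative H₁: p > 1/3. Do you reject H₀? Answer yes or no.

Exact binomial: n=21, k=20, p₀=1/3=0.3333
P(X≥20) from Σ C(n,i)·p₀^i·(1−p₀)^(n−i)
p-value (one-sided, H₁ greater) = 0.00000
At α=0.05: p < α → reject H₀

reject H₀: yes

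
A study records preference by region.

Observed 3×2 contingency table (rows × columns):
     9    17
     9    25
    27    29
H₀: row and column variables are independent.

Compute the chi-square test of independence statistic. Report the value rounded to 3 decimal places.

test statistic = 4.459

Row totals [26, 34, 56], col totals [45, 71], n=116
χ² = (9−10.09)²/10.09 + (17−15.91)²/15.91 + (9−13.19)²/13.19 + (25−20.81)²/20.81 + (27−21.72)²/21.72 + (29−34.28)²/34.28 = 4.4588
df = 2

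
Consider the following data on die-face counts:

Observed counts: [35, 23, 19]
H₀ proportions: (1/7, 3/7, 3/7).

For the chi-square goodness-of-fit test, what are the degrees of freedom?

degrees of freedom = 2

df = k − 1 = 3 − 1 = 2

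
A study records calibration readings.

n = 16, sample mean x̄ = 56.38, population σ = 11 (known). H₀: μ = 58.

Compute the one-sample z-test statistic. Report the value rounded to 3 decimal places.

SE = σ/√n = 11/√16 = 2.7500
z = (x̄−μ₀)/SE = (56.38−58)/2.7500 = -0.5891

test statistic = -0.589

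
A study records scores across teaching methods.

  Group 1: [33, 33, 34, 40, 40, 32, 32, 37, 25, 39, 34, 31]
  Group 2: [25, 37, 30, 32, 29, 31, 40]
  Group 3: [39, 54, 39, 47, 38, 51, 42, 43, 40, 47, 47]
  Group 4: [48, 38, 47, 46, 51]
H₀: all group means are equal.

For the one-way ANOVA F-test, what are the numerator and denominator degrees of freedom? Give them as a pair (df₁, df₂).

k = 4 groups, N = 35 total
df = (k−1, N−k) = (4−1, 35−4) = (3, 31)

degrees of freedom = [3, 31]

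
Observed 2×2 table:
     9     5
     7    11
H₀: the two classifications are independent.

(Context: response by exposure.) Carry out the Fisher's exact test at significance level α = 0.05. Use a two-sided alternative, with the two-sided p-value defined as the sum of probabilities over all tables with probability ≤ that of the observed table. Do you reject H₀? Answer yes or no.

Margins: r₁=14, r₂=18, c₁=16, c₂=16, n=32
p_obs = C(14,9)·C(18,7)/C(32,16); sum pmf over tables with pmf ≤ p_obs
p-value (two-sided) = 0.28516
At α=0.05: p ≥ α → fail to reject H₀

reject H₀: no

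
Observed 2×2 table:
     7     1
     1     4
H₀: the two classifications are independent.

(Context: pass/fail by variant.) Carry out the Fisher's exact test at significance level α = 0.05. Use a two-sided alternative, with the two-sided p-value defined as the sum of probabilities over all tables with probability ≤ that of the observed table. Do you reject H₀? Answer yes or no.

Margins: r₁=8, r₂=5, c₁=8, c₂=5, n=13
p_obs = C(8,7)·C(5,1)/C(13,8); sum pmf over tables with pmf ≤ p_obs
p-value (two-sided) = 0.03186
At α=0.05: p < α → reject H₀

reject H₀: yes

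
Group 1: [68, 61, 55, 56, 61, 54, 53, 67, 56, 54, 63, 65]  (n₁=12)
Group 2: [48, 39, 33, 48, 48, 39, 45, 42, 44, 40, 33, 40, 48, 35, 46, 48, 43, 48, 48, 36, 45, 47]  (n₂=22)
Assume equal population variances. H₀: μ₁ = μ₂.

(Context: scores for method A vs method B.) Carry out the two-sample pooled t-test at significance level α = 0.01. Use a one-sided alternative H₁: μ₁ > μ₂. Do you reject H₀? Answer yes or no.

x̄₁=59.417, s₁=5.418, n₁=12
x̄₂=42.864, s₂=5.222, n₂=22
s_p² = [11·5.418² + 21·5.222²]/32 = 27.9846
SE = √(s_p²·(1/12+1/22)) = 1.8984
t = (59.417−42.864)/1.8984 = 8.7193
df = 32
p-value (one-sided, H₁ greater) = 0.00000
At α=0.01: p < α → reject H₀

reject H₀: yes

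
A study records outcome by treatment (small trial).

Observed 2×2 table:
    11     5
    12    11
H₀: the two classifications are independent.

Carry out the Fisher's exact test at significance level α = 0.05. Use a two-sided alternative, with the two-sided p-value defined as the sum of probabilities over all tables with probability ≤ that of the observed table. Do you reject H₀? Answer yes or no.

reject H₀: no

Margins: r₁=16, r₂=23, c₁=23, c₂=16, n=39
p_obs = C(16,11)·C(23,12)/C(39,23); sum pmf over tables with pmf ≤ p_obs
p-value (two-sided) = 0.34182
At α=0.05: p ≥ α → fail to reject H₀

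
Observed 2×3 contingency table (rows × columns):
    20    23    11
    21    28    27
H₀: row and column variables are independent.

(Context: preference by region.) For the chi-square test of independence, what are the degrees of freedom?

df = (r−1)(c−1) = (2−1)·(3−1) = 2

degrees of freedom = 2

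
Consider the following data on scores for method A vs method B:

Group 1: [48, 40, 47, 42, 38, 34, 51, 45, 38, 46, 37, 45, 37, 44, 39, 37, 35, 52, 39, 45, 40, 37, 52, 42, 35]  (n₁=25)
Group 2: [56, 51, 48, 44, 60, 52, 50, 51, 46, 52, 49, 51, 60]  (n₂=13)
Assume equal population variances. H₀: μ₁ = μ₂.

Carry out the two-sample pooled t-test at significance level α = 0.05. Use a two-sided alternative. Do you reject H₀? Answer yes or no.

x̄₁=41.800, s₁=5.431, n₁=25
x̄₂=51.538, s₂=4.772, n₂=13
s_p² = [24·5.431² + 12·4.772²]/36 = 27.2564
SE = √(s_p²·(1/25+1/13)) = 1.7852
t = (41.800−51.538)/1.7852 = -5.4551
df = 36
p-value (two-sided) = 0.00000
At α=0.05: p < α → reject H₀

reject H₀: yes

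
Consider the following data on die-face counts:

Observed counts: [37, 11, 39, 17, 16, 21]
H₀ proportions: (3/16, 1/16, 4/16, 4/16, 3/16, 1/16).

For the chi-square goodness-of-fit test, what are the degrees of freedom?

df = k − 1 = 6 − 1 = 5

degrees of freedom = 5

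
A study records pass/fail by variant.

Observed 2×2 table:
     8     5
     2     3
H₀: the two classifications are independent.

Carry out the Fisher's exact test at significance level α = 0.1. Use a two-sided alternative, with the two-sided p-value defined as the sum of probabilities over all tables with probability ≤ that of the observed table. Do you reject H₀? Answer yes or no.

reject H₀: no

Margins: r₁=13, r₂=5, c₁=10, c₂=8, n=18
p_obs = C(13,8)·C(5,2)/C(18,10); sum pmf over tables with pmf ≤ p_obs
p-value (two-sided) = 0.60784
At α=0.1: p ≥ α → fail to reject H₀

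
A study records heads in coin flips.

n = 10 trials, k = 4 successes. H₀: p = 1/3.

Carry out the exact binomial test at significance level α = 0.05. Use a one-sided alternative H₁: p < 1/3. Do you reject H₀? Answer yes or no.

reject H₀: no

Exact binomial: n=10, k=4, p₀=1/3=0.3333
P(X≤4) from Σ C(n,i)·p₀^i·(1−p₀)^(n−i)
p-value (one-sided, H₁ less) = 0.78687
At α=0.05: p ≥ α → fail to reject H₀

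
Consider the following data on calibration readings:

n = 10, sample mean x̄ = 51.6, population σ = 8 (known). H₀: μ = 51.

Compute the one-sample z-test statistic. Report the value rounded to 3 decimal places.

test statistic = 0.237

SE = σ/√n = 8/√10 = 2.5298
z = (x̄−μ₀)/SE = (51.6−51)/2.5298 = 0.2372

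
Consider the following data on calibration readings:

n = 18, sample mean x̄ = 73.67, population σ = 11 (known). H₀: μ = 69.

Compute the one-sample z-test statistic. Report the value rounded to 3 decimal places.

test statistic = 1.801

SE = σ/√n = 11/√18 = 2.5927
z = (x̄−μ₀)/SE = (73.67−69)/2.5927 = 1.8012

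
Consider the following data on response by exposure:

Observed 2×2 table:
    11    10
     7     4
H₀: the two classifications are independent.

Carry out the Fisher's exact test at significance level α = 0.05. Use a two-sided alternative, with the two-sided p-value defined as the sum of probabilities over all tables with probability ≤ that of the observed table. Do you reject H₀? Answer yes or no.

reject H₀: no

Margins: r₁=21, r₂=11, c₁=18, c₂=14, n=32
p_obs = C(21,11)·C(11,7)/C(32,18); sum pmf over tables with pmf ≤ p_obs
p-value (two-sided) = 0.71195
At α=0.05: p ≥ α → fail to reject H₀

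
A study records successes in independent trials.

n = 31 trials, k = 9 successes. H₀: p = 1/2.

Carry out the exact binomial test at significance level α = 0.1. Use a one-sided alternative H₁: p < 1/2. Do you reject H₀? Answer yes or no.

Exact binomial: n=31, k=9, p₀=1/2=0.5000
P(X≤9) from Σ C(n,i)·p₀^i·(1−p₀)^(n−i)
p-value (one-sided, H₁ less) = 0.01472
At α=0.1: p < α → reject H₀

reject H₀: yes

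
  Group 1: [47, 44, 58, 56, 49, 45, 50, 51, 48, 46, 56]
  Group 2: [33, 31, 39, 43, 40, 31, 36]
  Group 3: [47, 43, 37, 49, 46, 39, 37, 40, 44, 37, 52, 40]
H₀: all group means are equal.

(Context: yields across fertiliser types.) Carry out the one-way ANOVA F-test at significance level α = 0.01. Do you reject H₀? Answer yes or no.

reject H₀: yes

Group means [50.00, 36.14, 42.58], grand mean 43.800
SSB = Σnᵢ(x̄ᵢ−x̄)² = 851.026; SSW = ΣΣ(x−x̄ᵢ)² = 643.774
MSB = 851.026/2 = 425.5131; MSW = 643.774/27 = 23.8435
F = MSB/MSW = 17.8461
df = (2, 27)
p-value (upper-tail) = 0.00001
At α=0.01: p < α → reject H₀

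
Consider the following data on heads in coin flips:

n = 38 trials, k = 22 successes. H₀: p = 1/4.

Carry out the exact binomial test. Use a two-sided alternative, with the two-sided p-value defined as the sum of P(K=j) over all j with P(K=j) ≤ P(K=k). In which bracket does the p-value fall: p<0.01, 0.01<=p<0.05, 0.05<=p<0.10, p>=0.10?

Exact binomial: n=38, k=22, p₀=1/4=0.2500
P(X=j) = C(n,j)·p₀^j·(1−p₀)^(n−j); p = Σ P(X=j) over j with P(X=j) ≤ P(X=22)
p-value (two-sided) = 0.00002
→ bracket: p<0.01

p-value bracket: p<0.01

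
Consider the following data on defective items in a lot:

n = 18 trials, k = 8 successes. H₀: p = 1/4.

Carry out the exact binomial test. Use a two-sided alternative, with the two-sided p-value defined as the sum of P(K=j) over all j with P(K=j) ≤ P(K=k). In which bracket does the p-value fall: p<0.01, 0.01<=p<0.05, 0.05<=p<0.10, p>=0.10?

Exact binomial: n=18, k=8, p₀=1/4=0.2500
P(X=j) = C(n,j)·p₀^j·(1−p₀)^(n−j); p = Σ P(X=j) over j with P(X=j) ≤ P(X=8)
p-value (two-sided) = 0.09641
→ bracket: 0.05<=p<0.10

p-value bracket: 0.05<=p<0.10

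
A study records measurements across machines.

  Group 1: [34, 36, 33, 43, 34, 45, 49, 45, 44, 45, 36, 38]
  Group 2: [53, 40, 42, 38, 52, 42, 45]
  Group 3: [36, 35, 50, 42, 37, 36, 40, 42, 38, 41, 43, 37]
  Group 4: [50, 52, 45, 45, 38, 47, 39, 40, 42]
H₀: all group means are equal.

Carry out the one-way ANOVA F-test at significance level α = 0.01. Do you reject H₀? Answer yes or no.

Group means [40.17, 44.57, 39.75, 44.22], grand mean 41.725
SSB = Σnᵢ(x̄ᵢ−x̄)² = 188.788; SSW = ΣΣ(x−x̄ᵢ)² = 929.187
MSB = 188.788/3 = 62.9295; MSW = 929.187/36 = 25.8107
F = MSB/MSW = 2.4381
df = (3, 36)
p-value (upper-tail) = 0.08035
At α=0.01: p ≥ α → fail to reject H₀

reject H₀: no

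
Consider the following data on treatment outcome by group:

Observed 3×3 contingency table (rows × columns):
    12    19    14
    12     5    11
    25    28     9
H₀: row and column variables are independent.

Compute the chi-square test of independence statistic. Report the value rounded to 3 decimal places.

Row totals [45, 28, 62], col totals [49, 52, 34], n=135
χ² = (12−16.33)²/16.33 + (19−17.33)²/17.33 + (14−11.33)²/11.33 + (12−10.16)²/10.16 + (5−10.79)²/10.79 + (11−7.05)²/7.05 + (25−22.50)²/22.50 + (28−23.88)²/23.88 + (9−15.61)²/15.61 = 11.3724
df = 4

test statistic = 11.372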